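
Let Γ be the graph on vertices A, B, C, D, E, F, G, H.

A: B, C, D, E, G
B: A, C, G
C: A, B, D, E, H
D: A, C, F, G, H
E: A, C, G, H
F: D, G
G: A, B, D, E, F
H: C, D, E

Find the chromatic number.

A, C, E form a triangle, so at least 3 colors are needed.
3 colors suffice: color red → {C, G}; color blue → {A, F, H}; color green → {B, D, E}. Each edge has distinct colors on its endpoints.

3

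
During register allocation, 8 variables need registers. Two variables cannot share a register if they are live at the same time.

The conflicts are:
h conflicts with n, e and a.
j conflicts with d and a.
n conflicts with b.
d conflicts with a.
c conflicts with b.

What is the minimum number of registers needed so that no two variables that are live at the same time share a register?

3

j, d, a pairwise conflict, so at least 3 registers are needed.
3 registers suffice: register 1 → {n, c, e, a}; register 2 → {h, d, b}; register 3 → {j}. Each listed conflict is separated.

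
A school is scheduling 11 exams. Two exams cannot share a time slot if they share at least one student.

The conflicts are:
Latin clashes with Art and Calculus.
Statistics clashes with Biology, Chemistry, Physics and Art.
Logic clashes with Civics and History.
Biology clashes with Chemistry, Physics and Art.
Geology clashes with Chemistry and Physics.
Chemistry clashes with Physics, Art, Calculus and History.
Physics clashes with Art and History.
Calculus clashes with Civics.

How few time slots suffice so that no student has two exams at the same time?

Statistics, Biology, Chemistry, Physics, Art are mutually in conflict, so at least 5 time slots are needed.
5 time slots suffice: time slot 1 → {Latin, Chemistry, Civics}; time slot 2 → {Logic, Physics, Calculus}; time slot 3 → {Geology, Art, History}; time slot 4 → {Statistics}; time slot 5 → {Biology}. Every pair that conflicts lands in different time slots.

5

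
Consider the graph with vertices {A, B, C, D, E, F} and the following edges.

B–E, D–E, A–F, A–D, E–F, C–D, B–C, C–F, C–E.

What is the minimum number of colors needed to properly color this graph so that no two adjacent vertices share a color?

3

B, C, E form a triangle, so at least 3 colors are needed.
3 colors suffice: color 1 → {A, C}; color 2 → {E}; color 3 → {B, D, F}. No two adjacent vertices share a color.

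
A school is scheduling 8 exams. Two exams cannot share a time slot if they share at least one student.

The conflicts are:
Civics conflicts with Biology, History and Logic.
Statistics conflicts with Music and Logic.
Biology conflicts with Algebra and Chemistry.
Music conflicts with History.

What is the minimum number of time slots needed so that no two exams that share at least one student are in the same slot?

3

The cycle Music-Statistics-Logic-Civics-History-Music has odd length 5, so it cannot be 2-colored; at least 3 time slots are needed.
3 time slots suffice: time slot 1 → {Civics, Statistics, Algebra, Chemistry}; time slot 2 → {Biology, History, Logic}; time slot 3 → {Music}. Each listed conflict is separated.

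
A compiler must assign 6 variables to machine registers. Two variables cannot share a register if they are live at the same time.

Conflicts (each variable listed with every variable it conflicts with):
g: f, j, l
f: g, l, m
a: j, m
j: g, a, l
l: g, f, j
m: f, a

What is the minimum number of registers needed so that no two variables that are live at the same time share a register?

3

g, f, l pairwise conflict, so at least 3 registers are needed.
3 registers suffice: register 1 → {l, m}; register 2 → {f, j}; register 3 → {g, a}. Each listed conflict is separated.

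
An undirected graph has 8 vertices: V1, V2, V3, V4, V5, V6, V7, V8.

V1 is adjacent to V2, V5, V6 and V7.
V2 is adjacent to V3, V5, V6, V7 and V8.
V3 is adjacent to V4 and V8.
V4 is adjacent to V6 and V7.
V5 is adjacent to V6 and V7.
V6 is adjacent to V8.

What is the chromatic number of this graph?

4

V1, V2, V5, V7 are pairwise adjacent (a clique of size 4), so at least 4 colors are needed.
4 colors suffice: color 1 → {V2, V4}; color 2 → {V3, V6, V7}; color 3 → {V5, V8}; color 4 → {V1}. Every edge joins two different colors.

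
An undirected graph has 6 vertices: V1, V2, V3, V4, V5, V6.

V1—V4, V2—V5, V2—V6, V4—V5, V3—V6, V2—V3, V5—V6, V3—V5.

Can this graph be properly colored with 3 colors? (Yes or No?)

V2, V3, V5, V6 form a clique, so at least 4 colors are needed.
So 3 colors are not enough.

No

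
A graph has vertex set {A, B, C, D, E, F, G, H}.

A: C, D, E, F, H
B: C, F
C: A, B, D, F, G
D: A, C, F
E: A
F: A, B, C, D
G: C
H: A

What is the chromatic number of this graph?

A, C, D, F form a clique, so at least 4 colors are needed.
4 colors suffice: color 1 → {C, E, H}; color 2 → {A, B, G}; color 3 → {F}; color 4 → {D}. No two adjacent vertices share a color.

4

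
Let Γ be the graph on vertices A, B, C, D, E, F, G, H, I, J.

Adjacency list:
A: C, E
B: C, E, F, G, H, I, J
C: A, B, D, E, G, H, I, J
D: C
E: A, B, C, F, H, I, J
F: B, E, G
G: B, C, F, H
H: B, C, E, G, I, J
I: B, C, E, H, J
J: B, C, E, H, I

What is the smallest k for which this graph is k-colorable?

B, C, E, H, I, J are mutually adjacent (a clique of size 6), so at least 6 colors are needed.
6 colors suffice: color 1 → {C, F}; color 2 → {A, B, D}; color 3 → {E, G}; color 4 → {H}; color 5 → {I}; color 6 → {J}. Each edge has distinct colors on its endpoints.

6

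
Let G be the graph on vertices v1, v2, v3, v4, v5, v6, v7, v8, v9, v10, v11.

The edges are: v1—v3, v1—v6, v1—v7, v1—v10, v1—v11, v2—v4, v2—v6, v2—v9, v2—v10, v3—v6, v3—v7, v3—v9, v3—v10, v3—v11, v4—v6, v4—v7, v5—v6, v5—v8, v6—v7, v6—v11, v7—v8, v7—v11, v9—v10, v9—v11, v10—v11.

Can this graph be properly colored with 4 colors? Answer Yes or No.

No

v1, v3, v6, v7, v11 are pairwise adjacent (a clique of size 5), so at least 5 colors are needed.
So 4 colors are not enough.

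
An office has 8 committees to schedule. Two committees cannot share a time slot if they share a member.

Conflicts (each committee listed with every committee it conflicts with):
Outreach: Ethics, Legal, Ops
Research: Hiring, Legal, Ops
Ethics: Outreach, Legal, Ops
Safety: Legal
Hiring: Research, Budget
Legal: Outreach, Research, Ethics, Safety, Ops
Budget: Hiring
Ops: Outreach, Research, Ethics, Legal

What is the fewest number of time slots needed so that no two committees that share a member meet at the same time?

Outreach, Ethics, Legal, Ops all conflict with each other, so at least 4 time slots are needed.
4 time slots suffice: time slot 1 → {Hiring, Legal}; time slot 2 → {Safety, Budget, Ops}; time slot 3 → {Outreach, Research}; time slot 4 → {Ethics}. No two conflicting committees share a time slot.

4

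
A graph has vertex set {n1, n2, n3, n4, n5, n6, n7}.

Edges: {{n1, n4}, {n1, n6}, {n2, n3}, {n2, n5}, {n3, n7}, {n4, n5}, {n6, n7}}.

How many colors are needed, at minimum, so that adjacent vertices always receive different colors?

3

The cycle n1-n4-n5-n2-n3-n7-n6-n1 has odd length 7, so it cannot be 2-colored; at least 3 colors are needed.
A valid assignment using 3 colors: n1=2, n2=1, n3=3, n4=1, n5=2, n6=1, n7=2. Every edge joins two different colors.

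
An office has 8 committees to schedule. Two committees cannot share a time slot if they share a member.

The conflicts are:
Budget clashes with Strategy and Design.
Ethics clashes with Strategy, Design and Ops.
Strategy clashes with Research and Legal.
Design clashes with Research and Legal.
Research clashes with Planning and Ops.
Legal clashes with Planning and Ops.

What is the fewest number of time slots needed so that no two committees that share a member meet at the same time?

Research and Ops conflict, so at least 2 time slots are needed.
2 time slots suffice: time slot 1 → {Budget, Ethics, Research, Legal}; time slot 2 → {Strategy, Design, Planning, Ops}. Each listed conflict is separated.

2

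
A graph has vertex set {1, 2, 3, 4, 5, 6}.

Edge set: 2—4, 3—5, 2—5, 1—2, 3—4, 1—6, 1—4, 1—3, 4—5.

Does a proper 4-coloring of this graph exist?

The chromatic number is 3. 3, 4, 5 are mutually adjacent, so at least 3 colors are needed.
3 colors suffice: 1=red, 2=green, 3=green, 4=blue, 5=red, 6=blue.
Since 4 ≥ 3, a proper 4-coloring certainly exists.

Yes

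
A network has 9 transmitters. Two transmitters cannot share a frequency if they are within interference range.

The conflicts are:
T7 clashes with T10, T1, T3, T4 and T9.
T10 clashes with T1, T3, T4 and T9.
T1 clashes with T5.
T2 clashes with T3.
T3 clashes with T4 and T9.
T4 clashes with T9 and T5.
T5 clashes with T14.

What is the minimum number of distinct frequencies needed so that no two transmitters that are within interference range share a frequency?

T7, T10, T3, T4, T9 pairwise conflict, so at least 5 frequencies are needed.
A valid assignment using 5 frequencies: T7=1, T10=4, T1=2, T2=1, T3=3, T4=2, T9=5, T5=1, T14=2. Every pair that conflicts lands in different frequencies.

5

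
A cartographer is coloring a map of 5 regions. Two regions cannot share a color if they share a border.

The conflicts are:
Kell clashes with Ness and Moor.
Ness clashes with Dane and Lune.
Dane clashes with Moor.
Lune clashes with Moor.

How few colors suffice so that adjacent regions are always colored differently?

2

Kell and Moor conflict, so at least 2 colors are needed.
2 colors suffice: color 1 → {Ness, Moor}; color 2 → {Kell, Dane, Lune}. Every pair that conflicts lands in different colors.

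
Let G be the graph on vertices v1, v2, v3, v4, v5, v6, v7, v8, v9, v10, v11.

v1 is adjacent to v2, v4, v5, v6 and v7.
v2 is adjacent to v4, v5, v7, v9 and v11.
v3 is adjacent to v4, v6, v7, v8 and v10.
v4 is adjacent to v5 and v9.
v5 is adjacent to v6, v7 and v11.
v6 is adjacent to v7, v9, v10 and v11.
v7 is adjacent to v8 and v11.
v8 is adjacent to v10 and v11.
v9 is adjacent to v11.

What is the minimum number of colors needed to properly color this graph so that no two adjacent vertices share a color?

v5, v6, v7, v11 are pairwise adjacent (a clique of size 4), so at least 4 colors are needed.
4 colors suffice: color 1 → {v2, v6, v8}; color 2 → {v4, v7, v10}; color 3 → {v3, v5, v9}; color 4 → {v1, v11}. Each edge has distinct colors on its endpoints.

4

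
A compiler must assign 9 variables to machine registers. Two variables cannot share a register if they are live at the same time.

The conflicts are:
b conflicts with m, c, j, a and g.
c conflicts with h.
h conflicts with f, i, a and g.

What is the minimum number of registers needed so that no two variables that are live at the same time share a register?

2

h and a conflict, so at least 2 registers are needed.
2 registers suffice: register 1 → {b, h}; register 2 → {m, c, j, f, i, a, g}. No two conflicting variables share a register.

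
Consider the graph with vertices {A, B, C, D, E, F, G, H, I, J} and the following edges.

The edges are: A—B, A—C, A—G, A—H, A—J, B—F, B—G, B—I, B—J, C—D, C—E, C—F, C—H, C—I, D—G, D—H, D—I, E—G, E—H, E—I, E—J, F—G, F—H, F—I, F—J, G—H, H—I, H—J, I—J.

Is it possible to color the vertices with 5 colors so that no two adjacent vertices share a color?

The chromatic number is 4. C, D, H, I are pairwise adjacent (a clique of size 4), so at least 4 colors are needed.
A valid assignment using 4 colors: A=4, B=1, C=3, D=4, E=4, F=4, G=2, H=1, I=2, J=3.
Since 5 ≥ 4, a proper 5-coloring certainly exists.

Yes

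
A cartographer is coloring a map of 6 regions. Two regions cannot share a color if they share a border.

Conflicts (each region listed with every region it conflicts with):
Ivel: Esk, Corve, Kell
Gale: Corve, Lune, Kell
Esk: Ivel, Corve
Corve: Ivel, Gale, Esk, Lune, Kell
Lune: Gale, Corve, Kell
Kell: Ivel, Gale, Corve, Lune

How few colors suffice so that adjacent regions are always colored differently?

Gale, Corve, Lune, Kell pairwise conflict, so at least 4 colors are needed.
4 colors suffice: color 1 → {Corve}; color 2 → {Esk, Kell}; color 3 → {Ivel, Gale}; color 4 → {Lune}. Each listed conflict is separated.

4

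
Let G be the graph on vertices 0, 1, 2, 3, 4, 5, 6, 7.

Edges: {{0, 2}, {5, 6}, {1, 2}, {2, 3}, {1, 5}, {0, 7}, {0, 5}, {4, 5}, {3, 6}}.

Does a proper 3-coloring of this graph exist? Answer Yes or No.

Yes

The chromatic number is 3. The cycle 0-5-6-3-2-0 has odd length 5, so it cannot be 2-colored; at least 3 colors are needed.
3 colors suffice: color a → {2, 5, 7}; color b → {0, 1, 4, 6}; color c → {3}.
That is already a proper 3-coloring.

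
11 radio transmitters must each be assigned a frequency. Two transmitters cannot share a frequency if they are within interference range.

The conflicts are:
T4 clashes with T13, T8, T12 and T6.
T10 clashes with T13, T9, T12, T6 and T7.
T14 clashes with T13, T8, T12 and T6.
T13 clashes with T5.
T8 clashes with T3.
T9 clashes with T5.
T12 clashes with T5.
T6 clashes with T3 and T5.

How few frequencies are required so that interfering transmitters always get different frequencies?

T14 and T8 conflict, so at least 2 frequencies are needed.
2 frequencies suffice: T4=1, T10=1, T14=1, T13=2, T8=2, T9=2, T12=2, T6=2, T3=1, T5=1, T7=2. Each listed conflict is separated.

2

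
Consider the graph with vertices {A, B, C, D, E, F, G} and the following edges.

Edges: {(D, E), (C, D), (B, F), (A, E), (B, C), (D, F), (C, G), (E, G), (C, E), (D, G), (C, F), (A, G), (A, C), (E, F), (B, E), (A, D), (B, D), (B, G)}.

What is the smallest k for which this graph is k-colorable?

5

B, C, D, E, G are pairwise adjacent (a clique of size 5), so at least 5 colors are needed.
One proper 5-coloring: A=5, B=5, C=1, D=2, E=3, F=4, G=4. Each edge has distinct colors on its endpoints.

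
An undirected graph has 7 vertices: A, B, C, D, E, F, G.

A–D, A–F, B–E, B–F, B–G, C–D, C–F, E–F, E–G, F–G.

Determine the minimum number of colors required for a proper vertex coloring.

4

B, E, F, G form a clique, so at least 4 colors are needed.
A valid assignment using 4 colors: A=2, B=2, C=2, D=1, E=4, F=1, G=3. No two adjacent vertices share a color.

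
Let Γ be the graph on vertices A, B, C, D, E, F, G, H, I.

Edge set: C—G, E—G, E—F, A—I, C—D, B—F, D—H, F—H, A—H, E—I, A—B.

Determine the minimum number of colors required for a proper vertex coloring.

The cycle H-F-E-I-A-H has odd length 5, so it cannot be 2-colored; at least 3 colors are needed.
3 colors suffice: color 1 → {B, C, E, H}; color 2 → {A, D, F, G}; color 3 → {I}. No two adjacent vertices share a color.

3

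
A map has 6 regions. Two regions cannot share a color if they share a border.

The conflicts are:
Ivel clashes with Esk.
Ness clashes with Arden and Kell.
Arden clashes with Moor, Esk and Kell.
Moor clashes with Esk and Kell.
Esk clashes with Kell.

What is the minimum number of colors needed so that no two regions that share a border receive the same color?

4

Arden, Moor, Esk, Kell pairwise conflict, so at least 4 colors are needed.
4 colors suffice: Ivel=1, Ness=3, Arden=1, Moor=4, Esk=3, Kell=2. Every pair that conflicts lands in different colors.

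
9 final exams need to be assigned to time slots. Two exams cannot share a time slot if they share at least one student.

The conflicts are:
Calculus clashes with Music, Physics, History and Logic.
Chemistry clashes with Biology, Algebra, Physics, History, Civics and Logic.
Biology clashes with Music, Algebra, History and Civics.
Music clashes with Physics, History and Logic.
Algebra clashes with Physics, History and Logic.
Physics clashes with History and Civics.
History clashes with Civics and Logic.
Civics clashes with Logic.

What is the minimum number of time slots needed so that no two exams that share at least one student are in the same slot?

Calculus, Music, Physics, History are mutually in conflict, so at least 4 time slots are needed.
4 time slots suffice: time slot 1 → {History}; time slot 2 → {Biology, Physics, Logic}; time slot 3 → {Chemistry, Music}; time slot 4 → {Calculus, Algebra, Civics}. Each listed conflict is separated.

4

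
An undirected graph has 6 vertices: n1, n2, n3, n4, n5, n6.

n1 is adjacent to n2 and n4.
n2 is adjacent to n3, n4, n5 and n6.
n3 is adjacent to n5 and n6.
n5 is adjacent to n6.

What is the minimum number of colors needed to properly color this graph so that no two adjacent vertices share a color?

n2, n3, n5, n6 are mutually adjacent (a clique of size 4), so at least 4 colors are needed.
A valid assignment using 4 colors: n1=3, n2=1, n3=4, n4=2, n5=2, n6=3. Each edge has distinct colors on its endpoints.

4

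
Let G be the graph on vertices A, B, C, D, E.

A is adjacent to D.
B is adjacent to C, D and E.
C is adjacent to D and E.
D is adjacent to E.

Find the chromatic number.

B, C, D, E are pairwise adjacent (a clique of size 4), so at least 4 colors are needed.
One proper 4-coloring: A=blue, B=yellow, C=green, D=red, E=blue. Every edge joins two different colors.

4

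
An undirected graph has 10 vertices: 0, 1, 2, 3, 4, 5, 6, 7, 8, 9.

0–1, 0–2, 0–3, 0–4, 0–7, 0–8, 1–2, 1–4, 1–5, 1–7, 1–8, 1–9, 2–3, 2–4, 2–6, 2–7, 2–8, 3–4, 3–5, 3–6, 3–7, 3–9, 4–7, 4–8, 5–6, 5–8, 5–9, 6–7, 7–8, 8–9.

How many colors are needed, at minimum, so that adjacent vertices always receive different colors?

6

0, 1, 2, 4, 7, 8 are mutually adjacent (a clique of size 6), so at least 6 colors are needed.
6 colors suffice: color a → {5, 7}; color b → {1, 3}; color c → {6, 8}; color d → {2, 9}; color e → {0}; color f → {4}. Every edge joins two different colors.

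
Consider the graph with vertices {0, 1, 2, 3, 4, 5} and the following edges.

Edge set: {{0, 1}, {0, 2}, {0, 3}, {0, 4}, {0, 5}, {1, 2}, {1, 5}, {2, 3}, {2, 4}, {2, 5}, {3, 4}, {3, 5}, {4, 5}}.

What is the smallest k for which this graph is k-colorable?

5

0, 2, 3, 4, 5 are pairwise adjacent (a clique of size 5), so at least 5 colors are needed.
5 colors suffice: 0=c, 1=d, 2=b, 3=e, 4=d, 5=a. Every edge joins two different colors.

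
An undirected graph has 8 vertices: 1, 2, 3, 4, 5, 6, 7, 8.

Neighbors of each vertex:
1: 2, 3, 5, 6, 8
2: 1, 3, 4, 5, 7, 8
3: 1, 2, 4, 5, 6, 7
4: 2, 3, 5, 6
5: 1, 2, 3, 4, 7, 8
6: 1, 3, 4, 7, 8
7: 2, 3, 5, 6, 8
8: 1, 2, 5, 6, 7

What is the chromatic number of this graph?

4

2, 3, 4, 5 are pairwise adjacent (a clique of size 4), so at least 4 colors are needed.
A valid assignment using 4 colors: 1=yellow, 2=red, 3=green, 4=yellow, 5=blue, 6=red, 7=yellow, 8=green. No two adjacent vertices share a color.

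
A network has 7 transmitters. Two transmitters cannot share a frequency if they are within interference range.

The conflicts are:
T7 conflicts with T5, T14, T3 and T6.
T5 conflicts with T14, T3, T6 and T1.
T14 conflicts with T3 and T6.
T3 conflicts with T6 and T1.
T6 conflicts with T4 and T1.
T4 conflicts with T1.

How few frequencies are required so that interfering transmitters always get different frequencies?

T7, T5, T14, T3, T6 pairwise conflict, so at least 5 frequencies are needed.
A valid assignment using 5 frequencies: T7=4, T5=3, T14=5, T3=2, T6=1, T4=2, T1=4. Each listed conflict is separated.

5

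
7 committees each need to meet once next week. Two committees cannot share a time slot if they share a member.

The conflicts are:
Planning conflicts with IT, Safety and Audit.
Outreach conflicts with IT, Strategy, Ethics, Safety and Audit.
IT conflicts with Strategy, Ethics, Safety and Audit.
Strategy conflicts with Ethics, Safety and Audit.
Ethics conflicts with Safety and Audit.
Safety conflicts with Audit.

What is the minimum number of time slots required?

6

Outreach, IT, Strategy, Ethics, Safety, Audit are mutually in conflict, so at least 6 time slots are needed.
6 time slots suffice: time slot 1 → {Audit}; time slot 2 → {Safety}; time slot 3 → {IT}; time slot 4 → {Planning, Ethics}; time slot 5 → {Outreach}; time slot 6 → {Strategy}. Each listed conflict is separated.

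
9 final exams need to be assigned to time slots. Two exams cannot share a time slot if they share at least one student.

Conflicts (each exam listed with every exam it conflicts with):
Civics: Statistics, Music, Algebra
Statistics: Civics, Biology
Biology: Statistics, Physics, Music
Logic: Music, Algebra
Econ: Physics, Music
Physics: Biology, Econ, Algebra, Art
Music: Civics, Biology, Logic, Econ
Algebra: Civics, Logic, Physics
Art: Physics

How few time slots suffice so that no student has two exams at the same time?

The cycle Biology-Music-Logic-Algebra-Physics-Biology has odd length 5, so it cannot be 2-colored; at least 3 time slots are needed.
3 time slots suffice: time slot 1 → {Statistics, Physics, Music}; time slot 2 → {Civics, Biology, Logic, Econ, Art}; time slot 3 → {Algebra}. Every pair that conflicts lands in different time slots.

3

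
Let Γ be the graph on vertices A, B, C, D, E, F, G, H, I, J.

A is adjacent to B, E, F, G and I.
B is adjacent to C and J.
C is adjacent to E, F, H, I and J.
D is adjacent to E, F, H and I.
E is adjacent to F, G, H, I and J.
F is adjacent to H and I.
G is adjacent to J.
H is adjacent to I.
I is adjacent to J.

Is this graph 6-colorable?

The chromatic number is 5. C, E, F, H, I are pairwise adjacent (a clique of size 5), so at least 5 colors are needed.
A valid assignment using 5 colors: A=3, B=1, C=3, D=3, E=1, F=4, G=2, H=5, I=2, J=4.
Since 6 ≥ 5, a proper 6-coloring certainly exists.

Yes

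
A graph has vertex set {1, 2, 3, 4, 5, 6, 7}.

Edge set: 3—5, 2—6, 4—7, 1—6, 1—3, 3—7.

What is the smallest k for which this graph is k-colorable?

3 and 5 are adjacent, so at least 2 colors are needed.
One proper 2-coloring: 1=blue, 2=blue, 3=red, 4=red, 5=blue, 6=red, 7=blue. No two adjacent vertices share a color.

2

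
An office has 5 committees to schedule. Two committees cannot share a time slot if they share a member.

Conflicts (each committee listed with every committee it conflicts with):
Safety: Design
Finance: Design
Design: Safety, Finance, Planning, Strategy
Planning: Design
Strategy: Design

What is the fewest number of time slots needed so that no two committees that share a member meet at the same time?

2

Safety and Design conflict, so at least 2 time slots are needed.
A valid assignment using 2 time slots: Safety=2, Finance=2, Design=1, Planning=2, Strategy=2. Each listed conflict is separated.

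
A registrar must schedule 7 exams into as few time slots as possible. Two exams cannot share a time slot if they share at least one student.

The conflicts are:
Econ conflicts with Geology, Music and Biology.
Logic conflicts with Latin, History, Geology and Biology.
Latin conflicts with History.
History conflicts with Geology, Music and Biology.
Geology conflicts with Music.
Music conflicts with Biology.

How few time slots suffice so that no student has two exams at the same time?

3

Logic, Latin, History all conflict with each other, so at least 3 time slots are needed.
Using 3 time slots: Econ=1, Logic=2, Latin=3, History=1, Geology=3, Music=2, Biology=3. Every pair that conflicts lands in different time slots.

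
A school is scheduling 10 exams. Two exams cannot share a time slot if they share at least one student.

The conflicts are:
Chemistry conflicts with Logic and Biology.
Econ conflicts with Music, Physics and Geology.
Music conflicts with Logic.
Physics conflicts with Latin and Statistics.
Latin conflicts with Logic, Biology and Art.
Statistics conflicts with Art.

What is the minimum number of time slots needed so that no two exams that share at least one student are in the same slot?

The cycle Econ-Physics-Latin-Logic-Music-Econ has odd length 5, so it cannot be 2-colored; at least 3 time slots are needed.
Using 3 time slots: Chemistry=1, Econ=1, Music=3, Physics=2, Latin=1, Statistics=1, Logic=2, Biology=2, Art=2, Geology=2. No two conflicting exams share a time slot.

3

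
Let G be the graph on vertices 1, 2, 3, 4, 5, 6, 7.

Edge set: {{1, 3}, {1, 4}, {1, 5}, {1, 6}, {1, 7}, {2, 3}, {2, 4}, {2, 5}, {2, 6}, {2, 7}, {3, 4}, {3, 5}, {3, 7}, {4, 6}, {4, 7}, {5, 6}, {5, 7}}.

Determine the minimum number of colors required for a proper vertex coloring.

1, 3, 4, 7 are pairwise adjacent (a clique of size 4), so at least 4 colors are needed.
4 colors suffice: color red → {3, 6}; color blue → {4, 5}; color green → {1, 2}; color yellow → {7}. Each edge has distinct colors on its endpoints.

4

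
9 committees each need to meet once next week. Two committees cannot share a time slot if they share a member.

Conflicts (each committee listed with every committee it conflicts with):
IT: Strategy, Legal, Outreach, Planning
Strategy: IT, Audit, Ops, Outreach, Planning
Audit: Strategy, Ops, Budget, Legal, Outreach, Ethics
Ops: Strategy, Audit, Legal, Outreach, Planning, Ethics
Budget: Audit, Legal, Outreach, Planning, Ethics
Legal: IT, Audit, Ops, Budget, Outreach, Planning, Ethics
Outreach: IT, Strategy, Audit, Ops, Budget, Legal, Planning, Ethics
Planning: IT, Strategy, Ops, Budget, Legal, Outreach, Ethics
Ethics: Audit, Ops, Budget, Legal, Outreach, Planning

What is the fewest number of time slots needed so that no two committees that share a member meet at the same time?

5

Budget, Legal, Outreach, Planning, Ethics all conflict with each other, so at least 5 time slots are needed.
A valid assignment using 5 time slots: IT=4, Strategy=3, Audit=2, Ops=4, Budget=4, Legal=3, Outreach=1, Planning=2, Ethics=5. Each listed conflict is separated.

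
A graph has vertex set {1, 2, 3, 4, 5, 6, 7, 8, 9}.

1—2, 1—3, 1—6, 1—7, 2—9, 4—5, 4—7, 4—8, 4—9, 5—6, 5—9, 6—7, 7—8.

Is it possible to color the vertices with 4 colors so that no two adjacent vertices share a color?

The chromatic number is 3. 4, 5, 9 are mutually adjacent, so at least 3 colors are needed.
3 colors suffice: color a → {1, 4}; color b → {2, 3, 5, 7}; color c → {6, 8, 9}.
Since 4 ≥ 3, a proper 4-coloring certainly exists.

Yes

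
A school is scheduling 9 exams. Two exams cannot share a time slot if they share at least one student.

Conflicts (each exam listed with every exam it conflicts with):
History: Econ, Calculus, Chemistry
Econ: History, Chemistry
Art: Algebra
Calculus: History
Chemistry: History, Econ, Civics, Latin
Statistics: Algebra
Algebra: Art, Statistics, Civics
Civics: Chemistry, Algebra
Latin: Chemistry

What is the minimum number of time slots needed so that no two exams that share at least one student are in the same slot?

History, Econ, Chemistry pairwise conflict, so at least 3 time slots are needed.
3 time slots suffice: time slot 1 → {Calculus, Chemistry, Algebra}; time slot 2 → {History, Art, Statistics, Civics, Latin}; time slot 3 → {Econ}. Every pair that conflicts lands in different time slots.

3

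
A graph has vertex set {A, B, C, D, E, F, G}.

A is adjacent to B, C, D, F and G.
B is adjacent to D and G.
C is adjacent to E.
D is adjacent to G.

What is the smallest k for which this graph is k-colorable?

4

A, B, D, G are mutually adjacent (a clique of size 4), so at least 4 colors are needed.
4 colors suffice: color 1 → {A, E}; color 2 → {C, F, G}; color 3 → {D}; color 4 → {B}. Every edge joins two different colors.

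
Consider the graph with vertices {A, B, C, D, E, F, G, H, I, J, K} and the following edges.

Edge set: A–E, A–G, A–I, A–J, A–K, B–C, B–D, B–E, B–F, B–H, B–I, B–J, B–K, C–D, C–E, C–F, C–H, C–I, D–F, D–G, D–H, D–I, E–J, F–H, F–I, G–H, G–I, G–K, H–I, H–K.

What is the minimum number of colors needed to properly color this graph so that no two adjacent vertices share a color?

6

B, C, D, F, H, I form a clique, so at least 6 colors are needed.
6 colors suffice: color 1 → {B, G}; color 2 → {E, I, K}; color 3 → {A, H}; color 4 → {C, J}; color 5 → {D}; color 6 → {F}. Each edge has distinct colors on its endpoints.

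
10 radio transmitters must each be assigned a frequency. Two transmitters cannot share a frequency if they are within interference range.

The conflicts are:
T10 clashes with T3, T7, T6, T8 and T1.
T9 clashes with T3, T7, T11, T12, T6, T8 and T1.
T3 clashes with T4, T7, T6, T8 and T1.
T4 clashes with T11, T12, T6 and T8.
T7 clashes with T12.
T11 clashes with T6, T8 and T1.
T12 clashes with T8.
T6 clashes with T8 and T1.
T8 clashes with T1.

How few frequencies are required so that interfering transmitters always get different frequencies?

T10, T3, T6, T8, T1 are mutually in conflict, so at least 5 frequencies are needed.
5 frequencies suffice: frequency 1 → {T7, T8}; frequency 2 → {T3, T11, T12}; frequency 3 → {T6}; frequency 4 → {T10, T9, T4}; frequency 5 → {T1}. No two conflicting transmitters share a frequency.

5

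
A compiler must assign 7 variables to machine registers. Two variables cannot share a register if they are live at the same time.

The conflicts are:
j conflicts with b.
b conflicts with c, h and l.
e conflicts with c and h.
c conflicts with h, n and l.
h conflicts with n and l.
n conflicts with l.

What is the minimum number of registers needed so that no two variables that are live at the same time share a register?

4

b, c, h, l all conflict with each other, so at least 4 registers are needed.
Using 4 registers: j=1, b=4, e=3, c=2, h=1, n=4, l=3. Each listed conflict is separated.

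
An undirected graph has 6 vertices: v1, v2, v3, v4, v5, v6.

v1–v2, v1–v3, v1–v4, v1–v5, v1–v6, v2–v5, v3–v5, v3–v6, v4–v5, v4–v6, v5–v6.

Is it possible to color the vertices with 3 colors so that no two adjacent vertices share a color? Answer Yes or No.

No

v1, v4, v5, v6 are mutually adjacent (a clique of size 4), so at least 4 colors are needed.
So 3 colors are not enough.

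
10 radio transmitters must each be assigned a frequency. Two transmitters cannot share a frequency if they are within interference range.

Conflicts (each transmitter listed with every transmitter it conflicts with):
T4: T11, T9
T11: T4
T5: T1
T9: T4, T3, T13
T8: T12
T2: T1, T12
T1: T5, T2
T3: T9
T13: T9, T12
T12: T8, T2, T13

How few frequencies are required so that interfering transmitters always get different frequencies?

T9 and T3 conflict, so at least 2 frequencies are needed.
2 frequencies suffice: frequency 1 → {T11, T9, T1, T12}; frequency 2 → {T4, T5, T8, T2, T3, T13}. Each listed conflict is separated.

2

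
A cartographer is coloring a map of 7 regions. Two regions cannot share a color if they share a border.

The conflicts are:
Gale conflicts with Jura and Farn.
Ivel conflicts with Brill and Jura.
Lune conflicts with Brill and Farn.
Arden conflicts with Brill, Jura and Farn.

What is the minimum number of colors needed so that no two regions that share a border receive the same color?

2

Gale and Farn conflict, so at least 2 colors are needed.
A valid assignment using 2 colors: Gale=2, Ivel=2, Lune=2, Arden=2, Brill=1, Jura=1, Farn=1. Each listed conflict is separated.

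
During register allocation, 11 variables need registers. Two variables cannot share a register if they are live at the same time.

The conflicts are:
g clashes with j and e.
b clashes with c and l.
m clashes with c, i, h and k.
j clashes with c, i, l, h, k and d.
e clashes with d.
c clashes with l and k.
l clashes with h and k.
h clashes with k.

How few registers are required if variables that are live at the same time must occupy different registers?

4

j, c, l, k all conflict with each other, so at least 4 registers are needed.
4 registers suffice: register 1 → {b, m, j, e}; register 2 → {g, c, i, h, d}; register 3 → {k}; register 4 → {l}. No two conflicting variables share a register.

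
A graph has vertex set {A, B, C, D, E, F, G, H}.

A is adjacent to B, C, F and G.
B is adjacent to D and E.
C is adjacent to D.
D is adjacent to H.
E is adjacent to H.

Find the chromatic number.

2

B and D are adjacent, so at least 2 colors are needed.
2 colors suffice: color 1 → {A, D, E}; color 2 → {B, C, F, G, H}. Every edge joins two different colors.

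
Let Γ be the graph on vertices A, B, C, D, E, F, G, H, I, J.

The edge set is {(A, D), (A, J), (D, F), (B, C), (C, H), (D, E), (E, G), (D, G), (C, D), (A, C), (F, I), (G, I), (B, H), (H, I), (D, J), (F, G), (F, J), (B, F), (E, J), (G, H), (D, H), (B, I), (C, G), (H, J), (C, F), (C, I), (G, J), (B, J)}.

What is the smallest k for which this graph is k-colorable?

C, D, F, G are pairwise adjacent (a clique of size 4), so at least 4 colors are needed.
A valid assignment using 4 colors: A=green, B=green, C=red, D=blue, E=yellow, F=yellow, G=green, H=yellow, I=blue, J=red. Every edge joins two different colors.

4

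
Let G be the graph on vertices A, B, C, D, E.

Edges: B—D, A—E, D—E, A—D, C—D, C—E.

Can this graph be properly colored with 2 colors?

C, D, E are pairwise adjacent, so at least 3 colors are needed.
So 2 colors are not enough.

No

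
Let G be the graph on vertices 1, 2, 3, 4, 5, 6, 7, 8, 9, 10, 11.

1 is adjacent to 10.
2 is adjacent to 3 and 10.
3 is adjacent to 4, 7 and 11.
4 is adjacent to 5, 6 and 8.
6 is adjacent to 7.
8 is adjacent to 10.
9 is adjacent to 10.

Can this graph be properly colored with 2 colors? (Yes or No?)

The cycle 10-2-3-4-8-10 has odd length 5, so it cannot be 2-colored; at least 3 colors are needed.
So 2 colors are not enough.

No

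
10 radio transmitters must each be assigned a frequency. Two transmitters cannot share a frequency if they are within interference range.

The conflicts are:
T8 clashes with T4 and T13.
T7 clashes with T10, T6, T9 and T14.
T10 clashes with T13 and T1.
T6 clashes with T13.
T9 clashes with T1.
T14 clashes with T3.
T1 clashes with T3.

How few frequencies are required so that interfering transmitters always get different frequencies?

The cycle T1-T3-T14-T7-T10-T1 has odd length 5, so it cannot be 2-colored; at least 3 frequencies are needed.
3 frequencies suffice: frequency 1 → {T7, T4, T13, T1}; frequency 2 → {T8, T10, T6, T9, T14}; frequency 3 → {T3}. Each listed conflict is separated.

3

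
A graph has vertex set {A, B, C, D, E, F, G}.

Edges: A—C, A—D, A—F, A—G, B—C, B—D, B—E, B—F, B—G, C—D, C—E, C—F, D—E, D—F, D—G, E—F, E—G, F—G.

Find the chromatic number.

5

B, D, E, F, G form a clique, so at least 5 colors are needed.
A valid assignment using 5 colors: A=yellow, B=purple, C=green, D=blue, E=yellow, F=red, G=green. Each edge has distinct colors on its endpoints.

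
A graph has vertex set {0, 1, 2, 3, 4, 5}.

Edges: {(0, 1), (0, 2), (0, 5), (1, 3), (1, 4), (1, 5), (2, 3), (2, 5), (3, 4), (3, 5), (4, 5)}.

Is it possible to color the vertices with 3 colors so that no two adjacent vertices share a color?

No

1, 3, 4, 5 are mutually adjacent (a clique of size 4), so at least 4 colors are needed.
So 3 colors are not enough.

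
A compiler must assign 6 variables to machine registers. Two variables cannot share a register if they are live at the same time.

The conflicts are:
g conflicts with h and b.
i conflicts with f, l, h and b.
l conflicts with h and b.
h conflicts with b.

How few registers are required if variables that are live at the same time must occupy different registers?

i, l, h, b all conflict with each other, so at least 4 registers are needed.
4 registers suffice: register 1 → {f, b}; register 2 → {h}; register 3 → {g, i}; register 4 → {l}. Every pair that conflicts lands in different registers.

4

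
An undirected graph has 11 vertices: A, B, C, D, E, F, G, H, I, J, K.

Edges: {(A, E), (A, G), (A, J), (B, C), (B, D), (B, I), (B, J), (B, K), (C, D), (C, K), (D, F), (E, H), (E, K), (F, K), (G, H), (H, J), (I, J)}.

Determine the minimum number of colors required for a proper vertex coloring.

3

B, I, J form a triangle, so at least 3 colors are needed.
A valid assignment using 3 colors: A=3, B=1, C=3, D=2, E=1, F=1, G=1, H=3, I=3, J=2, K=2. Every edge joins two different colors.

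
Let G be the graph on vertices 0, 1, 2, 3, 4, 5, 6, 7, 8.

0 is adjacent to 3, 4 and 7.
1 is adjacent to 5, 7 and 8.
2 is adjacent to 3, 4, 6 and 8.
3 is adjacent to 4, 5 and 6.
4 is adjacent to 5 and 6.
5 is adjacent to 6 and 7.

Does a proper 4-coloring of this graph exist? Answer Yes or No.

Yes

The chromatic number is 4. 3, 4, 5, 6 are pairwise adjacent (a clique of size 4), so at least 4 colors are needed.
4 colors suffice: color red → {0, 2, 5}; color blue → {3, 7, 8}; color green → {1, 4}; color yellow → {6}.
That is already a proper 4-coloring.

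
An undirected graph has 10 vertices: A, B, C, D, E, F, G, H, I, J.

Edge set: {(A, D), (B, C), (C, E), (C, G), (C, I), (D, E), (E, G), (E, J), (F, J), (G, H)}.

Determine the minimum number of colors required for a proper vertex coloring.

3

C, E, G are mutually adjacent, so at least 3 colors are needed.
3 colors suffice: color red → {C, D, H, J}; color blue → {A, B, E, F, I}; color green → {G}. Each edge has distinct colors on its endpoints.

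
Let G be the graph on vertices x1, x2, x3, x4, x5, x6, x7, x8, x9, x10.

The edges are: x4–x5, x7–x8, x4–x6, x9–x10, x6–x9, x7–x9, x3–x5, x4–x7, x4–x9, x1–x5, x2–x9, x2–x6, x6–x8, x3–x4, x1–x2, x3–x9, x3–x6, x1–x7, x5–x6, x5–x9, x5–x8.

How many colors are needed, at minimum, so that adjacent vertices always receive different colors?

x3, x4, x5, x6, x9 are pairwise adjacent (a clique of size 5), so at least 5 colors are needed.
5 colors suffice: color 1 → {x1, x8, x9}; color 2 → {x2, x5, x7, x10}; color 3 → {x6}; color 4 → {x4}; color 5 → {x3}. Every edge joins two different colors.

5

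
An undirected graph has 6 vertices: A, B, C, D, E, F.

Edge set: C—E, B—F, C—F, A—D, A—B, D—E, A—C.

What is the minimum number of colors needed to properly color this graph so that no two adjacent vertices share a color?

2

C and E are adjacent, so at least 2 colors are needed.
2 colors suffice: color red → {B, C, D}; color blue → {A, E, F}. Each edge has distinct colors on its endpoints.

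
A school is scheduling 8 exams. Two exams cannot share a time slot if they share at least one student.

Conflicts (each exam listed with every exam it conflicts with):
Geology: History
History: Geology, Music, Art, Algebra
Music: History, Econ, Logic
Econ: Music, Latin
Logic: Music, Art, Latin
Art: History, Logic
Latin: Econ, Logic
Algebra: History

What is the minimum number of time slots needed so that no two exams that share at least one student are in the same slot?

Logic and Art conflict, so at least 2 time slots are needed.
A valid assignment using 2 time slots: Geology=2, History=1, Music=2, Econ=1, Logic=1, Art=2, Latin=2, Algebra=2. Each listed conflict is separated.

2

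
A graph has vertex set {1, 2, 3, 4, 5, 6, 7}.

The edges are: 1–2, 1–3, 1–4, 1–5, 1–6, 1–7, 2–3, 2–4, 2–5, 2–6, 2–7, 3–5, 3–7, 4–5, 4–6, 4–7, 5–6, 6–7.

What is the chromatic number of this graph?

1, 2, 4, 5, 6 form a clique, so at least 5 colors are needed.
5 colors suffice: 1=red, 2=blue, 3=green, 4=green, 5=purple, 6=yellow, 7=purple. Each edge has distinct colors on its endpoints.

5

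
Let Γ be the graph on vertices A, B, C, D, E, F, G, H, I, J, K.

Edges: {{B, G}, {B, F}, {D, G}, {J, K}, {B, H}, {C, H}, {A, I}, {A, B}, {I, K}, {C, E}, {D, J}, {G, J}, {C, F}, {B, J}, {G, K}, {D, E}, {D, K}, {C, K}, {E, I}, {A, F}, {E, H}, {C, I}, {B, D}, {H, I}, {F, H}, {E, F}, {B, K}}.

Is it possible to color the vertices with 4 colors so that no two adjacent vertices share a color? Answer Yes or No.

B, D, G, J, K are pairwise adjacent (a clique of size 5), so at least 5 colors are needed.
So 4 colors are not enough.

No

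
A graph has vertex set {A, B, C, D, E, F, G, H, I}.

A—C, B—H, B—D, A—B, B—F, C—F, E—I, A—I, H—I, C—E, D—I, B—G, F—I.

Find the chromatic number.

2

H and I are adjacent, so at least 2 colors are needed.
2 colors suffice: color 1 → {B, C, I}; color 2 → {A, D, E, F, G, H}. No two adjacent vertices share a color.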